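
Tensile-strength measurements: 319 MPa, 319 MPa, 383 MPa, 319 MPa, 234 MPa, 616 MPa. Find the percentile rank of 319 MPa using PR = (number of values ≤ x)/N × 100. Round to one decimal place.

N = 6.
Strictly below 319: 1. Equal to 319: 3.
PR = 4/6 × 100 = 66.7

66.7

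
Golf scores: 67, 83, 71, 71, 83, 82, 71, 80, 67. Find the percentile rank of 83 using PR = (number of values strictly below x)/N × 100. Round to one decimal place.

N = 9.
Strictly below 83: 7. Equal to 83: 2.
PR = 7/9 × 100 = 77.8

77.8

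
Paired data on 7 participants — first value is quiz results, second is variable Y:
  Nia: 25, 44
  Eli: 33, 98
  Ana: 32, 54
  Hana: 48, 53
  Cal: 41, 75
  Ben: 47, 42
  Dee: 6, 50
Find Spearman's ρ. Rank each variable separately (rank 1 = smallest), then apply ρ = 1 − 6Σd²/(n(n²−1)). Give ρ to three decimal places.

Ranks of variable 1: 2, 4, 3, 7, 5, 6, 1
Ranks of variable 2: 2, 7, 5, 4, 6, 1, 3
d = r₁ − r₂: 0, -3, -2, 3, -1, 5, -2
d²: 0, 9, 4, 9, 1, 25, 4; Σd² = 52
ρ = 1 − 6·52/(7·48) = 1 − 312/336 = 0.071

0.071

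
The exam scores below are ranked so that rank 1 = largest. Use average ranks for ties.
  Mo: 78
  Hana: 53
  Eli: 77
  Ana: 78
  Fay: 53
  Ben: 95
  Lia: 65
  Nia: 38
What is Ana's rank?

2.5

Sorted (descending): 95, 78, 78, 77, 65, 53, 53, 38
The 2 values of 78 occupy positions 2–3 → average rank (2+3)/2 = 2.5.
The 2 values of 53 occupy positions 6–7 → average rank (6+7)/2 = 6.5.
Ana has value 78 → rank 2.5.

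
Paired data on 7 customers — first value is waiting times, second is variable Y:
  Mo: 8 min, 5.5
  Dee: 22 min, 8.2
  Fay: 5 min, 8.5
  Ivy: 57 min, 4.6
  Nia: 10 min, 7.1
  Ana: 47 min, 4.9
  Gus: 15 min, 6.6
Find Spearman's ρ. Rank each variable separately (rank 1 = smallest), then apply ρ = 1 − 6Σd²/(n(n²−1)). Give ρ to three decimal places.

-0.679

Ranks of variable 1: 2, 5, 1, 7, 3, 6, 4
Ranks of variable 2: 3, 6, 7, 1, 5, 2, 4
d = r₁ − r₂: -1, -1, -6, 6, -2, 4, 0
d²: 1, 1, 36, 36, 4, 16, 0; Σd² = 94
ρ = 1 − 6·94/(7·48) = 1 − 564/336 = -0.679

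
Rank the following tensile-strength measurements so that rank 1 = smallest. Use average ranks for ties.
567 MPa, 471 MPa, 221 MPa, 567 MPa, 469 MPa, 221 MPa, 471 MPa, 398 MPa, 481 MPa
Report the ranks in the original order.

Sorted (ascending): 221, 221, 398, 469, 471, 471, 481, 567, 567
The 2 values of 221 occupy positions 1–2 → average rank (1+2)/2 = 1.5.
The 2 values of 471 occupy positions 5–6 → average rank (5+6)/2 = 5.5.
The 2 values of 567 occupy positions 8–9 → average rank (8+9)/2 = 8.5.

8.5, 5.5, 1.5, 8.5, 4, 1.5, 5.5, 3, 7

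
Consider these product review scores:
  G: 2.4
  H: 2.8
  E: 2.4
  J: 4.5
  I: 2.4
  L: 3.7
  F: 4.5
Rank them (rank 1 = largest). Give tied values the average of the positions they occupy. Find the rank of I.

Sorted (descending): 4.5, 4.5, 3.7, 2.8, 2.4, 2.4, 2.4
The 2 values of 4.5 occupy positions 1–2 → average rank (1+2)/2 = 1.5.
The 3 values of 2.4 occupy positions 5–7 → average rank 6.
I has value 2.4 → rank 6.

6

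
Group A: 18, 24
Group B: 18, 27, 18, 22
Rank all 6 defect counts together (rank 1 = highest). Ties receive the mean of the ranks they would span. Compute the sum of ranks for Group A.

7

Sorted (descending): 27, 24, 22, 18, 18, 18
The 3 values of 18 occupy positions 4–6 → average rank 5.
Group A values → pooled ranks: 18→5, 24→2
Rank sum = 5 + 2 = 7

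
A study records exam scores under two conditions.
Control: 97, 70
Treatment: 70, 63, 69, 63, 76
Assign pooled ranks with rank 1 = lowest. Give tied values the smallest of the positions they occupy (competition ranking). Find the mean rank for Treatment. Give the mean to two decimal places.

3.00

Sorted (ascending): 63, 63, 69, 70, 70, 76, 97
The 2 values of 63 occupy positions 1–2 → each gets rank 1.
The 2 values of 70 occupy positions 4–5 → each gets rank 4.
Treatment values → pooled ranks: 70→4, 63→1, 69→3, 63→1, 76→6
Mean rank = (4 + 1 + 3 + 1 + 6) / 5 = 3.00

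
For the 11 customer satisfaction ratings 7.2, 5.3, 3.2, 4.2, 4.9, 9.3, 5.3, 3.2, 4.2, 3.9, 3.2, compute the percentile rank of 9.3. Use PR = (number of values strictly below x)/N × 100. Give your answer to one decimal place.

90.9

N = 11.
Strictly below 9.3: 10. Equal to 9.3: 1.
PR = 10/11 × 100 = 90.9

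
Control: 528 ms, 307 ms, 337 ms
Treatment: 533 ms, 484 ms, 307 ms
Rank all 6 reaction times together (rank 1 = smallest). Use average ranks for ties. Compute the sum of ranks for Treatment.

11.5

Sorted (ascending): 307, 307, 337, 484, 528, 533
The 2 values of 307 occupy positions 1–2 → average rank (1+2)/2 = 1.5.
Treatment values → pooled ranks: 533→6, 484→4, 307→1.5
Rank sum = 6 + 4 + 1.5 = 11.5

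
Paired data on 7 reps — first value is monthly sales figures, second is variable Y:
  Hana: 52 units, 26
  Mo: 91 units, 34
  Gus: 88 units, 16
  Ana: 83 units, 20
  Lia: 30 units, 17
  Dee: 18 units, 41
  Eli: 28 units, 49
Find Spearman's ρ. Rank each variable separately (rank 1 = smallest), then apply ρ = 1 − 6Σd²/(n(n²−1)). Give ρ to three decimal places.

Ranks of variable 1: 4, 7, 6, 5, 3, 1, 2
Ranks of variable 2: 4, 5, 1, 3, 2, 6, 7
d = r₁ − r₂: 0, 2, 5, 2, 1, -5, -5
d²: 0, 4, 25, 4, 1, 25, 25; Σd² = 84
ρ = 1 − 6·84/(7·48) = 1 − 504/336 = -0.500

-0.500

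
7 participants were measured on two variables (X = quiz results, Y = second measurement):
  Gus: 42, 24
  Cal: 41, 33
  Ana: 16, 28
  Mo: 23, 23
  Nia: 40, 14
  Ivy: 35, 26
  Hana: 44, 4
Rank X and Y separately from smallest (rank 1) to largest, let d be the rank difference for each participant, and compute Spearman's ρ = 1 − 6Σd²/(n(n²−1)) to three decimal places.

Ranks of variable 1: 6, 5, 1, 2, 4, 3, 7
Ranks of variable 2: 4, 7, 6, 3, 2, 5, 1
d = r₁ − r₂: 2, -2, -5, -1, 2, -2, 6
d²: 4, 4, 25, 1, 4, 4, 36; Σd² = 78
ρ = 1 − 6·78/(7·48) = 1 − 468/336 = -0.393

-0.393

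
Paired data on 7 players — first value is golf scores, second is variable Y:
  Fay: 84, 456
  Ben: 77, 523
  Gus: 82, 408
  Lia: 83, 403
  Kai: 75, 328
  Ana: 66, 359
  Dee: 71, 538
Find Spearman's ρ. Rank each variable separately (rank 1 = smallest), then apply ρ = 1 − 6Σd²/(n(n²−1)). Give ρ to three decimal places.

0.143

Ranks of variable 1: 7, 4, 5, 6, 3, 1, 2
Ranks of variable 2: 5, 6, 4, 3, 1, 2, 7
d = r₁ − r₂: 2, -2, 1, 3, 2, -1, -5
d²: 4, 4, 1, 9, 4, 1, 25; Σd² = 48
ρ = 1 − 6·48/(7·48) = 1 − 288/336 = 0.143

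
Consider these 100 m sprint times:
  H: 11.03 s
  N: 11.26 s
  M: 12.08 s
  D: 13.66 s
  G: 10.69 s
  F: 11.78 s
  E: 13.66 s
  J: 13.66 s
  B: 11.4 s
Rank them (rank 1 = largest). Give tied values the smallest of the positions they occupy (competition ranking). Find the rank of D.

1

Sorted (descending): 13.66, 13.66, 13.66, 12.08, 11.78, 11.4, 11.26, 11.03, 10.69
The 3 values of 13.66 occupy positions 1–3 → each gets rank 1.
D has value 13.66 s → rank 1.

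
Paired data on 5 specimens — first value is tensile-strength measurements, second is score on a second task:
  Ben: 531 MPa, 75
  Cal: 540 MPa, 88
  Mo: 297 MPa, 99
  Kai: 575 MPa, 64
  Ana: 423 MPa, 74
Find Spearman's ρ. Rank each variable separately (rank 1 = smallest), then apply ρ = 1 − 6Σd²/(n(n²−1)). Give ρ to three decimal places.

Ranks of variable 1: 3, 4, 1, 5, 2
Ranks of variable 2: 3, 4, 5, 1, 2
d = r₁ − r₂: 0, 0, -4, 4, 0
d²: 0, 0, 16, 16, 0; Σd² = 32
ρ = 1 − 6·32/(5·24) = 1 − 192/120 = -0.600

-0.600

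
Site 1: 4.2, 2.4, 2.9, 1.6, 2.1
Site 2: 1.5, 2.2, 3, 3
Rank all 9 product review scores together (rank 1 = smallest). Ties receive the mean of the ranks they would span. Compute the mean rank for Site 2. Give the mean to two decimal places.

Sorted (ascending): 1.5, 1.6, 2.1, 2.2, 2.4, 2.9, 3, 3, 4.2
The 2 values of 3 occupy positions 7–8 → average rank (7+8)/2 = 7.5.
Site 2 values → pooled ranks: 1.5→1, 2.2→4, 3→7.5, 3→7.5
Mean rank = (1 + 4 + 7.5 + 7.5) / 4 = 5.00

5.00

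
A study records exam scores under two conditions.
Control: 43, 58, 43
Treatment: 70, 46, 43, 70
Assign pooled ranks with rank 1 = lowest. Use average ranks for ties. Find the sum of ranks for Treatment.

19

Sorted (ascending): 43, 43, 43, 46, 58, 70, 70
The 3 values of 43 occupy positions 1–3 → average rank 2.
The 2 values of 70 occupy positions 6–7 → average rank (6+7)/2 = 6.5.
Treatment values → pooled ranks: 70→6.5, 46→4, 43→2, 70→6.5
Rank sum = 6.5 + 4 + 2 + 6.5 = 19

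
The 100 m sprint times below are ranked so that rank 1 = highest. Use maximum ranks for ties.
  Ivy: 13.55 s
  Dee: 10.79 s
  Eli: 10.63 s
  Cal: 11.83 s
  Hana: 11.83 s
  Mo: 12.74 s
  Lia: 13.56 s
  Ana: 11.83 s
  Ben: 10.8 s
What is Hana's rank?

Sorted (descending): 13.56, 13.55, 12.74, 11.83, 11.83, 11.83, 10.8, 10.79, 10.63
The 3 values of 11.83 occupy positions 4–6 → each gets rank 6.
Hana has value 11.83 s → rank 6.

6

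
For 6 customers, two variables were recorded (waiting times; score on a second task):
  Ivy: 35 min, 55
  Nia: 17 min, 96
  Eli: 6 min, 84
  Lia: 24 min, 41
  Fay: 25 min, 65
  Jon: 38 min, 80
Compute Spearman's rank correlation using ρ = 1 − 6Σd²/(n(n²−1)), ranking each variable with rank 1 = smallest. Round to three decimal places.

-0.429

Ranks of variable 1: 5, 2, 1, 3, 4, 6
Ranks of variable 2: 2, 6, 5, 1, 3, 4
d = r₁ − r₂: 3, -4, -4, 2, 1, 2
d²: 9, 16, 16, 4, 1, 4; Σd² = 50
ρ = 1 − 6·50/(6·35) = 1 − 300/210 = -0.429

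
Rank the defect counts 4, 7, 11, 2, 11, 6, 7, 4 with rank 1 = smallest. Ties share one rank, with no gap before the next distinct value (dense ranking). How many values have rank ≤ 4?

Sorted (ascending): 2, 4, 4, 6, 7, 7, 11, 11
The 2 values of 4 share dense rank 2.
The 2 values of 7 share dense rank 4.
The 2 values of 11 share dense rank 5.
Remaining distinct values take the next consecutive integers.
Ranks ≤ 4: {1, 2, 2, 3, 4, 4} → 6 values.

6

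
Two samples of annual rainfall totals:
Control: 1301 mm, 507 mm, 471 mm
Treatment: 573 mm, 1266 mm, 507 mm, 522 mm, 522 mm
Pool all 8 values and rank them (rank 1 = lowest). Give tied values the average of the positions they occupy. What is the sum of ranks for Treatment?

24.5

Sorted (ascending): 471, 507, 507, 522, 522, 573, 1266, 1301
The 2 values of 507 occupy positions 2–3 → average rank (2+3)/2 = 2.5.
The 2 values of 522 occupy positions 4–5 → average rank (4+5)/2 = 4.5.
Treatment values → pooled ranks: 573→6, 1266→7, 507→2.5, 522→4.5, 522→4.5
Rank sum = 6 + 7 + 2.5 + 4.5 + 4.5 = 24.5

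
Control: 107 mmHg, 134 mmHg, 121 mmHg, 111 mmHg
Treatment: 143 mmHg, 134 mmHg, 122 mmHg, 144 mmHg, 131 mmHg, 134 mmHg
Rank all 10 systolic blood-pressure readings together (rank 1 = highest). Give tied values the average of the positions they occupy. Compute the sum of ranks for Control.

31

Sorted (descending): 144, 143, 134, 134, 134, 131, 122, 121, 111, 107
The 3 values of 134 occupy positions 3–5 → average rank 4.
Control values → pooled ranks: 107→10, 134→4, 121→8, 111→9
Rank sum = 10 + 4 + 8 + 9 = 31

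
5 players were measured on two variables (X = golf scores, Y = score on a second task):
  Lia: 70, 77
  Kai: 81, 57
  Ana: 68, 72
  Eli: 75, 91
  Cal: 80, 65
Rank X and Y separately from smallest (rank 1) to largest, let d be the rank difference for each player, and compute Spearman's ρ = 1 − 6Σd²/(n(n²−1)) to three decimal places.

Ranks of variable 1: 2, 5, 1, 3, 4
Ranks of variable 2: 4, 1, 3, 5, 2
d = r₁ − r₂: -2, 4, -2, -2, 2
d²: 4, 16, 4, 4, 4; Σd² = 32
ρ = 1 − 6·32/(5·24) = 1 − 192/120 = -0.600

-0.600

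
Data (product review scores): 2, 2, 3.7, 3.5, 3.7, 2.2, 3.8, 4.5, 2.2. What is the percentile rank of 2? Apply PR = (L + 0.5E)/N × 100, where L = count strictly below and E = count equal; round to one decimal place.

11.1

N = 9.
Strictly below 2: 0. Equal to 2: 2.
PR = (0 + 0.5·2)/9 × 100 = 11.1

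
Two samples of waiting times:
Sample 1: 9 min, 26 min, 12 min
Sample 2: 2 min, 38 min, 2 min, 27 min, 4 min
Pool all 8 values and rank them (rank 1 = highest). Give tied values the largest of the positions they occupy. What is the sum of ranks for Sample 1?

12

Sorted (descending): 38, 27, 26, 12, 9, 4, 2, 2
The 2 values of 2 occupy positions 7–8 → each gets rank 8.
Sample 1 values → pooled ranks: 9→5, 26→3, 12→4
Rank sum = 5 + 3 + 4 = 12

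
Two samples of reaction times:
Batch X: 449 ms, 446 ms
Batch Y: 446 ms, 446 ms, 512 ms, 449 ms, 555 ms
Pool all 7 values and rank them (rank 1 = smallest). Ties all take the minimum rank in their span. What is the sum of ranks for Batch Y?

19

Sorted (ascending): 446, 446, 446, 449, 449, 512, 555
The 3 values of 446 occupy positions 1–3 → each gets rank 1.
The 2 values of 449 occupy positions 4–5 → each gets rank 4.
Batch Y values → pooled ranks: 446→1, 446→1, 512→6, 449→4, 555→7
Rank sum = 1 + 1 + 6 + 4 + 7 = 19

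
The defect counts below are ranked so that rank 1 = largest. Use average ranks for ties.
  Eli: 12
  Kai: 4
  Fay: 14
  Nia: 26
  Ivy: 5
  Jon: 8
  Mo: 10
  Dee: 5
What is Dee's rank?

Sorted (descending): 26, 14, 12, 10, 8, 5, 5, 4
The 2 values of 5 occupy positions 6–7 → average rank (6+7)/2 = 6.5.
Dee has value 5 → rank 6.5.

6.5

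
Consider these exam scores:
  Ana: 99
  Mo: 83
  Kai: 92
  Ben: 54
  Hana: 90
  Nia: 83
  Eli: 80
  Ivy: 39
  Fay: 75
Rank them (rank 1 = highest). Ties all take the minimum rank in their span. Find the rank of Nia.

Sorted (descending): 99, 92, 90, 83, 83, 80, 75, 54, 39
The 2 values of 83 occupy positions 4–5 → each gets rank 4.
Nia has value 83 → rank 4.

4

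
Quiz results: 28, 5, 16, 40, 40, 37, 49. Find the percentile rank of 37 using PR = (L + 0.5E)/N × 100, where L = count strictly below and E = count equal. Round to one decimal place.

N = 7.
Strictly below 37: 3. Equal to 37: 1.
PR = (3 + 0.5·1)/7 × 100 = 50.0

50.0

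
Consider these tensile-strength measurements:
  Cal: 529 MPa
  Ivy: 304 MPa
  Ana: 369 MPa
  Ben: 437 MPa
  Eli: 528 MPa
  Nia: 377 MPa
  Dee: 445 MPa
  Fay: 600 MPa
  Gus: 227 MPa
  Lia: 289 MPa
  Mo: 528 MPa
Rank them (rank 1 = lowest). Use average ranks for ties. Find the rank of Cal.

Sorted (ascending): 227, 289, 304, 369, 377, 437, 445, 528, 528, 529, 600
The 2 values of 528 occupy positions 8–9 → average rank (8+9)/2 = 8.5.
Cal has value 529 MPa → rank 10.

10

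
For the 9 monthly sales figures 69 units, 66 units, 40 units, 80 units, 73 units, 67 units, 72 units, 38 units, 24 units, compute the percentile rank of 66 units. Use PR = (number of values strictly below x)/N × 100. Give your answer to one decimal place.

N = 9.
Strictly below 66: 3. Equal to 66: 1.
PR = 3/9 × 100 = 33.3

33.3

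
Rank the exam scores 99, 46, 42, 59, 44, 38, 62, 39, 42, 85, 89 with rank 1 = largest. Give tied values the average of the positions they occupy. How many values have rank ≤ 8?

7

Sorted (descending): 99, 89, 85, 62, 59, 46, 44, 42, 42, 39, 38
The 2 values of 42 occupy positions 8–9 → average rank (8+9)/2 = 8.5.
Ranks ≤ 8: {1, 2, 3, 4, 5, 6, 7} → 7 values.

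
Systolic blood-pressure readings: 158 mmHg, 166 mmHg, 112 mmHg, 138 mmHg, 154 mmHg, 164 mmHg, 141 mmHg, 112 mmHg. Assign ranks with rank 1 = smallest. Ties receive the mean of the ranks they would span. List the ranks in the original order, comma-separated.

Sorted (ascending): 112, 112, 138, 141, 154, 158, 164, 166
The 2 values of 112 occupy positions 1–2 → average rank (1+2)/2 = 1.5.

6, 8, 1.5, 3, 5, 7, 4, 1.5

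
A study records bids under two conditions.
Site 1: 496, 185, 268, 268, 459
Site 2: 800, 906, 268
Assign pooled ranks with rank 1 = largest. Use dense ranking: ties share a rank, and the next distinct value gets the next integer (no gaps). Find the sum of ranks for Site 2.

Sorted (descending): 906, 800, 496, 459, 268, 268, 268, 185
The 3 values of 268 share dense rank 5.
Remaining distinct values take the next consecutive integers.
Site 2 values → pooled ranks: 800→2, 906→1, 268→5
Rank sum = 2 + 1 + 5 = 8

8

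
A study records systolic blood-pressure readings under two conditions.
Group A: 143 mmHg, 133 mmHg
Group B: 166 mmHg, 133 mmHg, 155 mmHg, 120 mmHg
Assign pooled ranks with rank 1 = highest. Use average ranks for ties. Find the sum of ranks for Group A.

7.5

Sorted (descending): 166, 155, 143, 133, 133, 120
The 2 values of 133 occupy positions 4–5 → average rank (4+5)/2 = 4.5.
Group A values → pooled ranks: 143→3, 133→4.5
Rank sum = 3 + 4.5 = 7.5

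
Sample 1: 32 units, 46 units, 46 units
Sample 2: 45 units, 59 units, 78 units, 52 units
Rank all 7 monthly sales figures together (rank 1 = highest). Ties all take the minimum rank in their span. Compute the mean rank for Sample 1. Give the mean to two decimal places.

5.00

Sorted (descending): 78, 59, 52, 46, 46, 45, 32
The 2 values of 46 occupy positions 4–5 → each gets rank 4.
Sample 1 values → pooled ranks: 32→7, 46→4, 46→4
Mean rank = (7 + 4 + 4) / 3 = 5.00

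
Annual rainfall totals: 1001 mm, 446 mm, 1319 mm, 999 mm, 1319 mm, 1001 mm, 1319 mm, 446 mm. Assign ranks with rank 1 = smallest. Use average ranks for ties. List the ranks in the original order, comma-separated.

Sorted (ascending): 446, 446, 999, 1001, 1001, 1319, 1319, 1319
The 2 values of 446 occupy positions 1–2 → average rank (1+2)/2 = 1.5.
The 2 values of 1001 occupy positions 4–5 → average rank (4+5)/2 = 4.5.
The 3 values of 1319 occupy positions 6–8 → average rank 7.

4.5, 1.5, 7, 3, 7, 4.5, 7, 1.5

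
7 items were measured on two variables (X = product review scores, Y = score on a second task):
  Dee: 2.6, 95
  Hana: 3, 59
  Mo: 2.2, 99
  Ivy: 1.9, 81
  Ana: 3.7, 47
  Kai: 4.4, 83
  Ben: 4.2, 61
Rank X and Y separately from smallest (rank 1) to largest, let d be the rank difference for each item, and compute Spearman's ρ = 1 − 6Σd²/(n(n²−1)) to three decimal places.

Ranks of variable 1: 3, 4, 2, 1, 5, 7, 6
Ranks of variable 2: 6, 2, 7, 4, 1, 5, 3
d = r₁ − r₂: -3, 2, -5, -3, 4, 2, 3
d²: 9, 4, 25, 9, 16, 4, 9; Σd² = 76
ρ = 1 − 6·76/(7·48) = 1 − 456/336 = -0.357

-0.357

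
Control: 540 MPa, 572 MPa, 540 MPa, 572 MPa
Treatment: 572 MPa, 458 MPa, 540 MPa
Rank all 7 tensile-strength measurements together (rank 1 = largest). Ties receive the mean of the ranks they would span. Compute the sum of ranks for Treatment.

14

Sorted (descending): 572, 572, 572, 540, 540, 540, 458
The 3 values of 572 occupy positions 1–3 → average rank 2.
The 3 values of 540 occupy positions 4–6 → average rank 5.
Treatment values → pooled ranks: 572→2, 458→7, 540→5
Rank sum = 2 + 7 + 5 = 14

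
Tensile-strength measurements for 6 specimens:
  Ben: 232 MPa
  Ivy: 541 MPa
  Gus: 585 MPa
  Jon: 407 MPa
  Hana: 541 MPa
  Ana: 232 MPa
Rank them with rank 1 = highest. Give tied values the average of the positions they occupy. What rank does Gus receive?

Sorted (descending): 585, 541, 541, 407, 232, 232
The 2 values of 541 occupy positions 2–3 → average rank (2+3)/2 = 2.5.
The 2 values of 232 occupy positions 5–6 → average rank (5+6)/2 = 5.5.
Gus has value 585 MPa → rank 1.

1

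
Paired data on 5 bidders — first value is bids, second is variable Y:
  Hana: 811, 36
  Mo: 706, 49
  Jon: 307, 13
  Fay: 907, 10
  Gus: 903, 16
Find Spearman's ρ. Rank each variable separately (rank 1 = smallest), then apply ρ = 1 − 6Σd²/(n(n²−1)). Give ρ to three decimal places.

-0.400

Ranks of variable 1: 3, 2, 1, 5, 4
Ranks of variable 2: 4, 5, 2, 1, 3
d = r₁ − r₂: -1, -3, -1, 4, 1
d²: 1, 9, 1, 16, 1; Σd² = 28
ρ = 1 − 6·28/(5·24) = 1 − 168/120 = -0.400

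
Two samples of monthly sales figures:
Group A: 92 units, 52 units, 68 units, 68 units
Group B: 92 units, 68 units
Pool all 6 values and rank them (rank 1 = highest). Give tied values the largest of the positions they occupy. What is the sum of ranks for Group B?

7

Sorted (descending): 92, 92, 68, 68, 68, 52
The 2 values of 92 occupy positions 1–2 → each gets rank 2.
The 3 values of 68 occupy positions 3–5 → each gets rank 5.
Group B values → pooled ranks: 92→2, 68→5
Rank sum = 2 + 5 = 7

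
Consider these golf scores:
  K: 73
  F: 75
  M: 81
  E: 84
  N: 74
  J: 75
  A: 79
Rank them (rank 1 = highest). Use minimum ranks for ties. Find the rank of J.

Sorted (descending): 84, 81, 79, 75, 75, 74, 73
The 2 values of 75 occupy positions 4–5 → each gets rank 4.
J has value 75 → rank 4.

4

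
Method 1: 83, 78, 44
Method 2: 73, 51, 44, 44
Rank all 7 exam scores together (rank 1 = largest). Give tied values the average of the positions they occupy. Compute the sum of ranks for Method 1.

Sorted (descending): 83, 78, 73, 51, 44, 44, 44
The 3 values of 44 occupy positions 5–7 → average rank 6.
Method 1 values → pooled ranks: 83→1, 78→2, 44→6
Rank sum = 1 + 2 + 6 = 9

9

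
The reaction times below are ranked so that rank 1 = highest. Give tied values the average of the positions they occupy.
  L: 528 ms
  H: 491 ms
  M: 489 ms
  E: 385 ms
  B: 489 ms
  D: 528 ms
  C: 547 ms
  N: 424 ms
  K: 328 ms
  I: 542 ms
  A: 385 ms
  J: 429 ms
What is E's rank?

Sorted (descending): 547, 542, 528, 528, 491, 489, 489, 429, 424, 385, 385, 328
The 2 values of 528 occupy positions 3–4 → average rank (3+4)/2 = 3.5.
The 2 values of 489 occupy positions 6–7 → average rank (6+7)/2 = 6.5.
The 2 values of 385 occupy positions 10–11 → average rank (10+11)/2 = 10.5.
E has value 385 ms → rank 10.5.

10.5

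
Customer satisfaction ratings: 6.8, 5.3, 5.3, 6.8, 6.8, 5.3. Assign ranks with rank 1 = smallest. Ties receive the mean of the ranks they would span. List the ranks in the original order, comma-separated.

Sorted (ascending): 5.3, 5.3, 5.3, 6.8, 6.8, 6.8
The 3 values of 5.3 occupy positions 1–3 → average rank 2.
The 3 values of 6.8 occupy positions 4–6 → average rank 5.

5, 2, 2, 5, 5, 2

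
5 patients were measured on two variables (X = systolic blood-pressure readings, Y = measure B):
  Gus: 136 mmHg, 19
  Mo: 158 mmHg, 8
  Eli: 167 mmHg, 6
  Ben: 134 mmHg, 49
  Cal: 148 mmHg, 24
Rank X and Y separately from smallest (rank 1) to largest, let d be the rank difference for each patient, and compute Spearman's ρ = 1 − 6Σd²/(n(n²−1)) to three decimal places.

Ranks of variable 1: 2, 4, 5, 1, 3
Ranks of variable 2: 3, 2, 1, 5, 4
d = r₁ − r₂: -1, 2, 4, -4, -1
d²: 1, 4, 16, 16, 1; Σd² = 38
ρ = 1 − 6·38/(5·24) = 1 − 228/120 = -0.900

-0.900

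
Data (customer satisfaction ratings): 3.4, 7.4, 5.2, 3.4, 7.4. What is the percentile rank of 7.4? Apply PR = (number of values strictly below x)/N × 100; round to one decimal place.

60.0

N = 5.
Strictly below 7.4: 3. Equal to 7.4: 2.
PR = 3/5 × 100 = 60.0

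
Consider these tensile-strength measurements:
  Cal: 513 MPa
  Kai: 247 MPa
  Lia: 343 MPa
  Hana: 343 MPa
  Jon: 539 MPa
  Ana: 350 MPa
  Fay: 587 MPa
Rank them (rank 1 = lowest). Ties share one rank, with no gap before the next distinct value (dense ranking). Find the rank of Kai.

1

Sorted (ascending): 247, 343, 343, 350, 513, 539, 587
The 2 values of 343 share dense rank 2.
Remaining distinct values take the next consecutive integers.
Kai has value 247 MPa → rank 1.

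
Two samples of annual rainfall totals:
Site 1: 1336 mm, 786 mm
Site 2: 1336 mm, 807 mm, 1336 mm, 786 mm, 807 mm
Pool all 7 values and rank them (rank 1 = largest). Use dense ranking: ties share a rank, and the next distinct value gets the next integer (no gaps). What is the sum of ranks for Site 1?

Sorted (descending): 1336, 1336, 1336, 807, 807, 786, 786
The 3 values of 1336 share dense rank 1.
The 2 values of 807 share dense rank 2.
The 2 values of 786 share dense rank 3.
Site 1 values → pooled ranks: 1336→1, 786→3
Rank sum = 1 + 3 = 4

4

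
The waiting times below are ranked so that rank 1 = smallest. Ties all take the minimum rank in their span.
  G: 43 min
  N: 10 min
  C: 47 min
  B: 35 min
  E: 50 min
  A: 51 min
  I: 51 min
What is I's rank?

Sorted (ascending): 10, 35, 43, 47, 50, 51, 51
The 2 values of 51 occupy positions 6–7 → each gets rank 6.
I has value 51 min → rank 6.

6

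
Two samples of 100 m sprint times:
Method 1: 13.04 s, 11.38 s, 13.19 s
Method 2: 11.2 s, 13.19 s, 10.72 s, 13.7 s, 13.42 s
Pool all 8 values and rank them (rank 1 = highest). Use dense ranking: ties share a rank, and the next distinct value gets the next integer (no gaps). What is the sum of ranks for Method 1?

Sorted (descending): 13.7, 13.42, 13.19, 13.19, 13.04, 11.38, 11.2, 10.72
The 2 values of 13.19 share dense rank 3.
Remaining distinct values take the next consecutive integers.
Method 1 values → pooled ranks: 13.04→4, 11.38→5, 13.19→3
Rank sum = 4 + 5 + 3 = 12

12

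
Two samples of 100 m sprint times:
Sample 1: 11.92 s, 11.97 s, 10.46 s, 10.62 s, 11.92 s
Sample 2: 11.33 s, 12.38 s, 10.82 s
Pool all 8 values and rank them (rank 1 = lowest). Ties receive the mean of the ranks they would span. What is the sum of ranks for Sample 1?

Sorted (ascending): 10.46, 10.62, 10.82, 11.33, 11.92, 11.92, 11.97, 12.38
The 2 values of 11.92 occupy positions 5–6 → average rank (5+6)/2 = 5.5.
Sample 1 values → pooled ranks: 11.92→5.5, 11.97→7, 10.46→1, 10.62→2, 11.92→5.5
Rank sum = 5.5 + 7 + 1 + 2 + 5.5 = 21

21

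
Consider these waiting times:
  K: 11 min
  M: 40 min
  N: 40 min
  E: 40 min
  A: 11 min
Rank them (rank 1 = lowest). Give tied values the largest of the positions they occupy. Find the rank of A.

2

Sorted (ascending): 11, 11, 40, 40, 40
The 2 values of 11 occupy positions 1–2 → each gets rank 2.
The 3 values of 40 occupy positions 3–5 → each gets rank 5.
A has value 11 min → rank 2.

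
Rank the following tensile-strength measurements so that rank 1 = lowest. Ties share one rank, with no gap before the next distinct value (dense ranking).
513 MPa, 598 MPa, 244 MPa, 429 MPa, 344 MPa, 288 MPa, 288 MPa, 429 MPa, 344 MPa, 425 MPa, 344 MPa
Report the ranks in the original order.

6, 7, 1, 5, 3, 2, 2, 5, 3, 4, 3

Sorted (ascending): 244, 288, 288, 344, 344, 344, 425, 429, 429, 513, 598
The 2 values of 288 share dense rank 2.
The 3 values of 344 share dense rank 3.
The 2 values of 429 share dense rank 5.
Remaining distinct values take the next consecutive integers.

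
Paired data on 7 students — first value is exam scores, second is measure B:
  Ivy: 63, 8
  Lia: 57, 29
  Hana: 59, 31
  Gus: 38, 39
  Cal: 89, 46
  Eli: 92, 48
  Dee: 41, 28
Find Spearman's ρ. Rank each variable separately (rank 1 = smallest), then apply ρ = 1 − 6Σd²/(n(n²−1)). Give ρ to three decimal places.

0.429

Ranks of variable 1: 5, 3, 4, 1, 6, 7, 2
Ranks of variable 2: 1, 3, 4, 5, 6, 7, 2
d = r₁ − r₂: 4, 0, 0, -4, 0, 0, 0
d²: 16, 0, 0, 16, 0, 0, 0; Σd² = 32
ρ = 1 − 6·32/(7·48) = 1 − 192/336 = 0.429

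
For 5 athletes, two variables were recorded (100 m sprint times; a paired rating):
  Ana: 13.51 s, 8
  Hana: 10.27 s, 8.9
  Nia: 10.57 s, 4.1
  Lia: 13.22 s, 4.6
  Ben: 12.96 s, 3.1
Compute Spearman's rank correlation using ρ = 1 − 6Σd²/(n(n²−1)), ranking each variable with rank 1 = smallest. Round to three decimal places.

-0.100

Ranks of variable 1: 5, 1, 2, 4, 3
Ranks of variable 2: 4, 5, 2, 3, 1
d = r₁ − r₂: 1, -4, 0, 1, 2
d²: 1, 16, 0, 1, 4; Σd² = 22
ρ = 1 − 6·22/(5·24) = 1 − 132/120 = -0.100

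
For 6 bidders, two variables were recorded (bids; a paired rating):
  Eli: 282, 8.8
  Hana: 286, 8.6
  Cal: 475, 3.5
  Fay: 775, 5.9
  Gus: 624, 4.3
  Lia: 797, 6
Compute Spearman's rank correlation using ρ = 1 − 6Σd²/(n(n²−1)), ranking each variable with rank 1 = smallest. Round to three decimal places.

Ranks of variable 1: 1, 2, 3, 5, 4, 6
Ranks of variable 2: 6, 5, 1, 3, 2, 4
d = r₁ − r₂: -5, -3, 2, 2, 2, 2
d²: 25, 9, 4, 4, 4, 4; Σd² = 50
ρ = 1 − 6·50/(6·35) = 1 − 300/210 = -0.429

-0.429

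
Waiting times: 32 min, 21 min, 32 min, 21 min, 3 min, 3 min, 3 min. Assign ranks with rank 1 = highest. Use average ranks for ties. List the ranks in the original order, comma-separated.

Sorted (descending): 32, 32, 21, 21, 3, 3, 3
The 2 values of 32 occupy positions 1–2 → average rank (1+2)/2 = 1.5.
The 2 values of 21 occupy positions 3–4 → average rank (3+4)/2 = 3.5.
The 3 values of 3 occupy positions 5–7 → average rank 6.

1.5, 3.5, 1.5, 3.5, 6, 6, 6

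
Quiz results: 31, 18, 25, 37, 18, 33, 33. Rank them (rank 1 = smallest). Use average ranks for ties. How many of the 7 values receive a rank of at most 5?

Sorted (ascending): 18, 18, 25, 31, 33, 33, 37
The 2 values of 18 occupy positions 1–2 → average rank (1+2)/2 = 1.5.
The 2 values of 33 occupy positions 5–6 → average rank (5+6)/2 = 5.5.
Ranks ≤ 5: {1.5, 1.5, 3, 4} → 4 values.

4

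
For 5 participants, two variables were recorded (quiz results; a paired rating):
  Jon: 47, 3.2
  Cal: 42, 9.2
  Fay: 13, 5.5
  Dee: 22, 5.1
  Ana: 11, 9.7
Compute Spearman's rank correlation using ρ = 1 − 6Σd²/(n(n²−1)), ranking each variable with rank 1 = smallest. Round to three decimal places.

-0.700

Ranks of variable 1: 5, 4, 2, 3, 1
Ranks of variable 2: 1, 4, 3, 2, 5
d = r₁ − r₂: 4, 0, -1, 1, -4
d²: 16, 0, 1, 1, 16; Σd² = 34
ρ = 1 − 6·34/(5·24) = 1 − 204/120 = -0.700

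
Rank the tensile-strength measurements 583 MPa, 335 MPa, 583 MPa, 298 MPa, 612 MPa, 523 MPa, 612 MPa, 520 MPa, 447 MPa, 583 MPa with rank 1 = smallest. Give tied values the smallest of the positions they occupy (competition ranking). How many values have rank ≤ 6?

8

Sorted (ascending): 298, 335, 447, 520, 523, 583, 583, 583, 612, 612
The 3 values of 583 occupy positions 6–8 → each gets rank 6.
The 2 values of 612 occupy positions 9–10 → each gets rank 9.
Ranks ≤ 6: {1, 2, 3, 4, 5, 6, 6, 6} → 8 values.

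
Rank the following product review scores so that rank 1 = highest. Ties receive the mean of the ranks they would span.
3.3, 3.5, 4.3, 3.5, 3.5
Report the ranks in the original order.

5, 3, 1, 3, 3

Sorted (descending): 4.3, 3.5, 3.5, 3.5, 3.3
The 3 values of 3.5 occupy positions 2–4 → average rank 3.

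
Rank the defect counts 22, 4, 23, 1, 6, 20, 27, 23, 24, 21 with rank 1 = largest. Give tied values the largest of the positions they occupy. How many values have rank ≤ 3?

2

Sorted (descending): 27, 24, 23, 23, 22, 21, 20, 6, 4, 1
The 2 values of 23 occupy positions 3–4 → each gets rank 4.
Ranks ≤ 3: {1, 2} → 2 values.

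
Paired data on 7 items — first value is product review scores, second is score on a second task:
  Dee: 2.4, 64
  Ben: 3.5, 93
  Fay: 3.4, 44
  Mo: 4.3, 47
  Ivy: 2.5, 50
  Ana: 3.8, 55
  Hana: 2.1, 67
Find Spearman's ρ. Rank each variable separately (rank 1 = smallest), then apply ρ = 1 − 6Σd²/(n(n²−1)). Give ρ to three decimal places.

-0.357

Ranks of variable 1: 2, 5, 4, 7, 3, 6, 1
Ranks of variable 2: 5, 7, 1, 2, 3, 4, 6
d = r₁ − r₂: -3, -2, 3, 5, 0, 2, -5
d²: 9, 4, 9, 25, 0, 4, 25; Σd² = 76
ρ = 1 − 6·76/(7·48) = 1 − 456/336 = -0.357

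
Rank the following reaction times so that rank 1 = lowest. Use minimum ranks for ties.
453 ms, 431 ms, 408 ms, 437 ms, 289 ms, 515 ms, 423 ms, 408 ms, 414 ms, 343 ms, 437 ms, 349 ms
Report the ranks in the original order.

Sorted (ascending): 289, 343, 349, 408, 408, 414, 423, 431, 437, 437, 453, 515
The 2 values of 408 occupy positions 4–5 → each gets rank 4.
The 2 values of 437 occupy positions 9–10 → each gets rank 9.

11, 8, 4, 9, 1, 12, 7, 4, 6, 2, 9, 3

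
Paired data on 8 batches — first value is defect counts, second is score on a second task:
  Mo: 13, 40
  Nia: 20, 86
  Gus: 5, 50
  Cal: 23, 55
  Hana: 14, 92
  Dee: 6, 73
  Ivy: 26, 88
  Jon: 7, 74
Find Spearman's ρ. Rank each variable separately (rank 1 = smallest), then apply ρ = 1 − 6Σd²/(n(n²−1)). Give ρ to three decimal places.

0.476

Ranks of variable 1: 4, 6, 1, 7, 5, 2, 8, 3
Ranks of variable 2: 1, 6, 2, 3, 8, 4, 7, 5
d = r₁ − r₂: 3, 0, -1, 4, -3, -2, 1, -2
d²: 9, 0, 1, 16, 9, 4, 1, 4; Σd² = 44
ρ = 1 − 6·44/(8·63) = 1 − 264/504 = 0.476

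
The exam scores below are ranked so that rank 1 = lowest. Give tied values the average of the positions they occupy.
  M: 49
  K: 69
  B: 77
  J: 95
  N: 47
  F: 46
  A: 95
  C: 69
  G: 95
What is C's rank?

4.5

Sorted (ascending): 46, 47, 49, 69, 69, 77, 95, 95, 95
The 2 values of 69 occupy positions 4–5 → average rank (4+5)/2 = 4.5.
The 3 values of 95 occupy positions 7–9 → average rank 8.
C has value 69 → rank 4.5.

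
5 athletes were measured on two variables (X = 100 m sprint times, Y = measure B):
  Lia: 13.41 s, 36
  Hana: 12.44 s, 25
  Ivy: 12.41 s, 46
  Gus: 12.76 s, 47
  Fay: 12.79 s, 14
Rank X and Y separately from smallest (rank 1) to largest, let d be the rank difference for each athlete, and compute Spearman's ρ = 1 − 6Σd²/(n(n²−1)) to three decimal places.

-0.300

Ranks of variable 1: 5, 2, 1, 3, 4
Ranks of variable 2: 3, 2, 4, 5, 1
d = r₁ − r₂: 2, 0, -3, -2, 3
d²: 4, 0, 9, 4, 9; Σd² = 26
ρ = 1 − 6·26/(5·24) = 1 − 156/120 = -0.300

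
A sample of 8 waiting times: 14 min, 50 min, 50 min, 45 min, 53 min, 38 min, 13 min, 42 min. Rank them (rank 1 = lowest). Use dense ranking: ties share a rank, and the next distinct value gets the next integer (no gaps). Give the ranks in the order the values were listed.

2, 6, 6, 5, 7, 3, 1, 4

Sorted (ascending): 13, 14, 38, 42, 45, 50, 50, 53
The 2 values of 50 share dense rank 6.
Remaining distinct values take the next consecutive integers.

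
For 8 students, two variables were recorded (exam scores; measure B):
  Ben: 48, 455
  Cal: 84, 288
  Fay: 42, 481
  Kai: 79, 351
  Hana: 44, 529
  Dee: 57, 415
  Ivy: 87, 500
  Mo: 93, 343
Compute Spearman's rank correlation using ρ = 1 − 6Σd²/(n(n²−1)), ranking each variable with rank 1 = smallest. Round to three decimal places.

Ranks of variable 1: 3, 6, 1, 5, 2, 4, 7, 8
Ranks of variable 2: 5, 1, 6, 3, 8, 4, 7, 2
d = r₁ − r₂: -2, 5, -5, 2, -6, 0, 0, 6
d²: 4, 25, 25, 4, 36, 0, 0, 36; Σd² = 130
ρ = 1 − 6·130/(8·63) = 1 − 780/504 = -0.548

-0.548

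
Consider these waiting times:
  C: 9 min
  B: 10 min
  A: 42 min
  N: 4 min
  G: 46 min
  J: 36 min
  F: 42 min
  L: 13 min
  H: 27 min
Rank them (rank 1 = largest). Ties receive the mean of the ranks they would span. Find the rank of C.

Sorted (descending): 46, 42, 42, 36, 27, 13, 10, 9, 4
The 2 values of 42 occupy positions 2–3 → average rank (2+3)/2 = 2.5.
C has value 9 min → rank 8.

8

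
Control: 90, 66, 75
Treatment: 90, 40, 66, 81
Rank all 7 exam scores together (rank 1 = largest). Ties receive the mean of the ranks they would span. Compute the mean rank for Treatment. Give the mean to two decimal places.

Sorted (descending): 90, 90, 81, 75, 66, 66, 40
The 2 values of 90 occupy positions 1–2 → average rank (1+2)/2 = 1.5.
The 2 values of 66 occupy positions 5–6 → average rank (5+6)/2 = 5.5.
Treatment values → pooled ranks: 90→1.5, 40→7, 66→5.5, 81→3
Mean rank = (1.5 + 7 + 5.5 + 3) / 4 = 4.25

4.25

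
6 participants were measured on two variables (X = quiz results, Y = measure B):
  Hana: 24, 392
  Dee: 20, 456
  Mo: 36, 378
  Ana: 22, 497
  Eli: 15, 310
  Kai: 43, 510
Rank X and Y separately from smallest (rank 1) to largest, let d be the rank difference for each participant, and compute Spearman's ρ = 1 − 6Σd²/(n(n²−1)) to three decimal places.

0.486

Ranks of variable 1: 4, 2, 5, 3, 1, 6
Ranks of variable 2: 3, 4, 2, 5, 1, 6
d = r₁ − r₂: 1, -2, 3, -2, 0, 0
d²: 1, 4, 9, 4, 0, 0; Σd² = 18
ρ = 1 − 6·18/(6·35) = 1 − 108/210 = 0.486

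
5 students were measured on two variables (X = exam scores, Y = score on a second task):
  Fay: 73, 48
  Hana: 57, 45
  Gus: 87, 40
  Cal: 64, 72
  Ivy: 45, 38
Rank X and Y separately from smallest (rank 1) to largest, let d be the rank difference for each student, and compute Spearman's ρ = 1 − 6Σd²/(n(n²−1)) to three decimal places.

Ranks of variable 1: 4, 2, 5, 3, 1
Ranks of variable 2: 4, 3, 2, 5, 1
d = r₁ − r₂: 0, -1, 3, -2, 0
d²: 0, 1, 9, 4, 0; Σd² = 14
ρ = 1 − 6·14/(5·24) = 1 − 84/120 = 0.300

0.300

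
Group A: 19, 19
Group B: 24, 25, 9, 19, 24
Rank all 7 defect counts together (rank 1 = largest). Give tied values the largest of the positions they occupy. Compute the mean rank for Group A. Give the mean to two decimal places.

6.00

Sorted (descending): 25, 24, 24, 19, 19, 19, 9
The 2 values of 24 occupy positions 2–3 → each gets rank 3.
The 3 values of 19 occupy positions 4–6 → each gets rank 6.
Group A values → pooled ranks: 19→6, 19→6
Mean rank = (6 + 6) / 2 = 6.00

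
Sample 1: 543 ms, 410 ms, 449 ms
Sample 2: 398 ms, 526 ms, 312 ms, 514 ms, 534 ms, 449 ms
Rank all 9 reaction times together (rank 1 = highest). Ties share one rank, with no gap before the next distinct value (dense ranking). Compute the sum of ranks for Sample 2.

Sorted (descending): 543, 534, 526, 514, 449, 449, 410, 398, 312
The 2 values of 449 share dense rank 5.
Remaining distinct values take the next consecutive integers.
Sample 2 values → pooled ranks: 398→7, 526→3, 312→8, 514→4, 534→2, 449→5
Rank sum = 7 + 3 + 8 + 4 + 2 + 5 = 29

29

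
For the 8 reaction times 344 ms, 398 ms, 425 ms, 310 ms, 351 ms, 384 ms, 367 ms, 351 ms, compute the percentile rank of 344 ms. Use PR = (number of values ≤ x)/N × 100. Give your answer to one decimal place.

25.0

N = 8.
Strictly below 344: 1. Equal to 344: 1.
PR = 2/8 × 100 = 25.0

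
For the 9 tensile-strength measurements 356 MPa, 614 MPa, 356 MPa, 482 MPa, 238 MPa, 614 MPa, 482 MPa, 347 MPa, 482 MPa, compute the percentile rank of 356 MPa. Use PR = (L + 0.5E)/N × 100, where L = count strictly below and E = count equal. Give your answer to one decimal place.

33.3

N = 9.
Strictly below 356: 2. Equal to 356: 2.
PR = (2 + 0.5·2)/9 × 100 = 33.3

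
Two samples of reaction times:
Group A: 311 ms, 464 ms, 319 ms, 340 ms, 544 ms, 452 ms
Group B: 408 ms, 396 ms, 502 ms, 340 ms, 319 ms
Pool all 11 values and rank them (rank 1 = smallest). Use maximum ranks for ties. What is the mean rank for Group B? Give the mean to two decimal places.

6.20

Sorted (ascending): 311, 319, 319, 340, 340, 396, 408, 452, 464, 502, 544
The 2 values of 319 occupy positions 2–3 → each gets rank 3.
The 2 values of 340 occupy positions 4–5 → each gets rank 5.
Group B values → pooled ranks: 408→7, 396→6, 502→10, 340→5, 319→3
Mean rank = (7 + 6 + 10 + 5 + 3) / 5 = 6.20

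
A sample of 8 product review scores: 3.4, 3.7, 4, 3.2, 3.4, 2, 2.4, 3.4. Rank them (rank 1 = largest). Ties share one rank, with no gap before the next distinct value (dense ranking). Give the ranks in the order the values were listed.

3, 2, 1, 4, 3, 6, 5, 3

Sorted (descending): 4, 3.7, 3.4, 3.4, 3.4, 3.2, 2.4, 2
The 3 values of 3.4 share dense rank 3.
Remaining distinct values take the next consecutive integers.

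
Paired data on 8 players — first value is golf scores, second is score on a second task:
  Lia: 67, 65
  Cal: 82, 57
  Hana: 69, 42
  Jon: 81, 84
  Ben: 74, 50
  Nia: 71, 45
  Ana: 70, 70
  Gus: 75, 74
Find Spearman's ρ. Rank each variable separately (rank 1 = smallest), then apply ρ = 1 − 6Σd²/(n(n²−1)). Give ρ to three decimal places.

Ranks of variable 1: 1, 8, 2, 7, 5, 4, 3, 6
Ranks of variable 2: 5, 4, 1, 8, 3, 2, 6, 7
d = r₁ − r₂: -4, 4, 1, -1, 2, 2, -3, -1
d²: 16, 16, 1, 1, 4, 4, 9, 1; Σd² = 52
ρ = 1 − 6·52/(8·63) = 1 − 312/504 = 0.381

0.381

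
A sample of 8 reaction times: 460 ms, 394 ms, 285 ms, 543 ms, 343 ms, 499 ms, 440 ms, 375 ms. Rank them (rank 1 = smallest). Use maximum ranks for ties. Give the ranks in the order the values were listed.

6, 4, 1, 8, 2, 7, 5, 3

Sorted (ascending): 285, 343, 375, 394, 440, 460, 499, 543
No ties — each value takes its position as its rank.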